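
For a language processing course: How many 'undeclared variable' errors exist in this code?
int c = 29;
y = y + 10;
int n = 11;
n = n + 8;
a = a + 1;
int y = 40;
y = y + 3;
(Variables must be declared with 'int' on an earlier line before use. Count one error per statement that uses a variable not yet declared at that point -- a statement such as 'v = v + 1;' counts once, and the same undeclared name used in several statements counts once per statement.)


Scanning code line by line:
  Line 1: declare 'c' -> declared = ['c']
  Line 2: use 'y' -> ERROR (undeclared)
  Line 3: declare 'n' -> declared = ['c', 'n']
  Line 4: use 'n' -> OK (declared)
  Line 5: use 'a' -> ERROR (undeclared)
  Line 6: declare 'y' -> declared = ['c', 'n', 'y']
  Line 7: use 'y' -> OK (declared)
Total undeclared variable errors: 2

2


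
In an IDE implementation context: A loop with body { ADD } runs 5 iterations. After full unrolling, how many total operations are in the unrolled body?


Loop body operations: ADD (1 op per iteration)
Unrolling 5 iterations:
  Iteration 1: ADD (1 ops)
  Iteration 2: ADD (1 ops)
  Iteration 3: ADD (1 ops)
  Iteration 4: ADD (1 ops)
  Iteration 5: ADD (1 ops)
Total: 5 iterations * 1 ops/iter = 5 operations

5


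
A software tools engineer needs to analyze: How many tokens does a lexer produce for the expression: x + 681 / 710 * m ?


Scanning 'x + 681 / 710 * m'
Token 1: 'x' -> identifier
Token 2: '+' -> operator
Token 3: '681' -> integer_literal
Token 4: '/' -> operator
Token 5: '710' -> integer_literal
Token 6: '*' -> operator
Token 7: 'm' -> identifier
Total tokens: 7

7


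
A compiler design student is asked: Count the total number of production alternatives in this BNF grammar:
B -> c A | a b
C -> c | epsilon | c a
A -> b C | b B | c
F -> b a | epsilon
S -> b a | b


Counting alternatives per rule:
  B: 2 alternative(s)
  C: 3 alternative(s)
  A: 3 alternative(s)
  F: 2 alternative(s)
  S: 2 alternative(s)
Sum: 2 + 3 + 3 + 2 + 2 = 12

12


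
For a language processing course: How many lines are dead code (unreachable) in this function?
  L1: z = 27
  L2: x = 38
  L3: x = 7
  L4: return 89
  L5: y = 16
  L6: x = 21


Analyzing control flow:
  L1: reachable (before return)
  L2: reachable (before return)
  L3: reachable (before return)
  L4: reachable (return statement)
  L5: DEAD (after return at L4)
  L6: DEAD (after return at L4)
Return at L4, total lines = 6
Dead lines: L5 through L6
Count: 2

2


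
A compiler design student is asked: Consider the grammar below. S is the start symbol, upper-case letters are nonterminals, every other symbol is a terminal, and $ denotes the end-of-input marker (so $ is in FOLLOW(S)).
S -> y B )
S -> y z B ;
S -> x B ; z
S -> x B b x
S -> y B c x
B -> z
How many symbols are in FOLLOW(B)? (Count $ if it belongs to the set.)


S is the start symbol and does not occur in any rule body, so FOLLOW(S) = {$}.
Examining every occurrence of B in a rule body:
  S -> y B ) : B is followed by terminal ')' -> add ')'
  S -> y z B ; : B is followed by terminal ';' -> add ';'
  S -> x B ; z : B is followed by terminal ';' -> add ';' (already in the set)
  S -> x B b x : B is followed by terminal 'b' -> add 'b'
  S -> y B c x : B is followed by terminal 'c' -> add 'c'
  B -> z : B does not occur in the body -> contributes nothing
FOLLOW(B) = {), ;, b, c}
Count: 4

4


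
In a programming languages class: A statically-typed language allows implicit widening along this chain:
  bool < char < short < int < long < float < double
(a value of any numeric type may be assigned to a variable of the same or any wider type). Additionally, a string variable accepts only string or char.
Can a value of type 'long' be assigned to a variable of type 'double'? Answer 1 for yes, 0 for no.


Target variable type: double
Source value type: long
Numeric ranks: long=4, double=6
Widening allowed iff rank(source) <= rank(target): 4 <= 6? Yes
Result: 1

1


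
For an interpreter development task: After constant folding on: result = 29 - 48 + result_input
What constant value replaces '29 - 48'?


Identifying constant sub-expression:
  Original: result = 29 - 48 + result_input
  29 and 48 are both compile-time constants
  Evaluating: 29 - 48 = -19
  After folding: result = -19 + result_input

-19


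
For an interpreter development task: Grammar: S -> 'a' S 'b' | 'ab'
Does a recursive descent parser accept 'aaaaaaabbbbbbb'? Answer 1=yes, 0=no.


Grammar accepts strings of the form a^n b^n (n >= 1)
Word: 'aaaaaaabbbbbbb'
Counting: 7 a's and 7 b's
Check: 7 == 7? Yes
Derivation (S -> aSb applied 6 time(s), then S -> ab): S => aSb => aaSbb => aaaSbbb => aaaaSbbbb => aaaaaSbbbbb => aaaaaaSbbbbbb => aaaaaaabbbbbbb
Accepted

1


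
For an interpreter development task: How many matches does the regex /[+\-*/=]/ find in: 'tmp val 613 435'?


Pattern: /[+\-*/=]/ (operators)
Input: 'tmp val 613 435'
Scanning for matches:
Total matches: 0

0


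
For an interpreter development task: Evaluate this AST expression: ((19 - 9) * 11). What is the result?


Expression: ((19 - 9) * 11)
Evaluating step by step:
  19 - 9 = 10
  10 * 11 = 110
Result: 110

110


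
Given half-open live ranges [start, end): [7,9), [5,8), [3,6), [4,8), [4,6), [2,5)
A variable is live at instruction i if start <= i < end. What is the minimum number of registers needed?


Live ranges:
  Var0: [7, 9)
  Var1: [5, 8)
  Var2: [3, 6)
  Var3: [4, 8)
  Var4: [4, 6)
  Var5: [2, 5)
Sweep-line events (position, delta, active):
  pos=2 start -> active=1
  pos=3 start -> active=2
  pos=4 start -> active=3
  pos=4 start -> active=4
  pos=5 end -> active=3
  pos=5 start -> active=4
  pos=6 end -> active=3
  pos=6 end -> active=2
  pos=7 start -> active=3
  pos=8 end -> active=2
  pos=8 end -> active=1
  pos=9 end -> active=0
Maximum simultaneous active: 4
Minimum registers needed: 4

4


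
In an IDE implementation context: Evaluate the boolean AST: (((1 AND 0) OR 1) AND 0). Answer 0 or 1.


Step 1: Evaluate inner node
  1 AND 0 = 0
Step 2: Evaluate next node
  0 OR 1 = 1
Step 3: Evaluate root node
  1 AND 0 = 0

0


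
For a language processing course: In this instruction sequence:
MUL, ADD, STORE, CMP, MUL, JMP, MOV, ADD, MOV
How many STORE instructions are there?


Scanning instruction sequence for STORE:
  Position 1: MUL
  Position 2: ADD
  Position 3: STORE <- MATCH
  Position 4: CMP
  Position 5: MUL
  Position 6: JMP
  Position 7: MOV
  Position 8: ADD
  Position 9: MOV
Matches at positions: [3]
Total STORE count: 1

1


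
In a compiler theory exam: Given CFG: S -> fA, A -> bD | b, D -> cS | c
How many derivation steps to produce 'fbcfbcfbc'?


Grammar: S -> fA, A -> bD | b, D -> cS | c
Deriving 'fbcfbcfbc':
Step 1: S -> fA => fA
Step 2: A -> bD => fbD
Step 3: D -> cS => fbcS
Step 4: S -> fA => fbcfA
Step 5: A -> bD => fbcfbD
Step 6: D -> cS => fbcfbcS
Step 7: S -> fA => fbcfbcfA
Step 8: A -> bD => fbcfbcfbD
Step 9: D -> c => fbcfbcfbc
Total derivation steps: 9

9


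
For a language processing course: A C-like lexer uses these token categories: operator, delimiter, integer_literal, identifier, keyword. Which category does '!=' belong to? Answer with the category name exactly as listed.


Token: '!='
Checking categories:
  identifier: no
  integer_literal: no
  operator: YES
  keyword: no
  delimiter: no
Category: operator

operator


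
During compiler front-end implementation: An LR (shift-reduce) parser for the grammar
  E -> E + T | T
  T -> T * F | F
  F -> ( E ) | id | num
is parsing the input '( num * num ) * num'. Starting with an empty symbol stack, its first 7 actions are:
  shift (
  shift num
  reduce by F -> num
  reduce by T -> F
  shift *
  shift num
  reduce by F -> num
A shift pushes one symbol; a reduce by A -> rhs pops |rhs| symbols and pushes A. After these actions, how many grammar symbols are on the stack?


Tracking the symbol stack through each action:
  Action 1: shift '(' : push -> stack = [(] (size 1)
  Action 2: shift 'num' : push -> stack = [(, num] (size 2)
  Action 3: reduce by F -> num : pop 1, push F -> stack = [(, F] (size 2)
  Action 4: reduce by T -> F : pop 1, push T -> stack = [(, T] (size 2)
  Action 5: shift '*' : push -> stack = [(, T, *] (size 3)
  Action 6: shift 'num' : push -> stack = [(, T, *, num] (size 4)
  Action 7: reduce by F -> num : pop 1, push F -> stack = [(, T, *, F] (size 4)
Final stack size: 4

4


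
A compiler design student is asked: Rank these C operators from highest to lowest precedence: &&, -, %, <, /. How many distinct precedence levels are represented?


Looking up precedence for each operator:
  && -> precedence 2
  - -> precedence 5
  % -> precedence 6
  < -> precedence 4
  / -> precedence 6
Sorted highest to lowest: %, /, -, <, &&
Distinct precedence values: [6, 5, 4, 2]
Number of distinct levels: 4

4


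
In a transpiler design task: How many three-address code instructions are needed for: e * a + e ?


Expression: e * a + e
Generating three-address code (respecting * over +/- precedence):
  Instruction 1: t1 = e * a
  Instruction 2: t2 = t1 + e
Total instructions: 2

2


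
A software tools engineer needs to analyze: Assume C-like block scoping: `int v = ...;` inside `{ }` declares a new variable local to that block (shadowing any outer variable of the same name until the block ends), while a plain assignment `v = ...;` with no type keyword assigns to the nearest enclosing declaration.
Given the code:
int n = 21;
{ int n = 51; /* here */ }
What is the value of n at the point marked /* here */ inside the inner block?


Analyzing scoping rules:
Outer scope: declares n = 21
Inner block: 'int n = 51;' declares a NEW n that shadows the outer one
Inside the block the inner declaration is in scope -> 51
Result: 51

51


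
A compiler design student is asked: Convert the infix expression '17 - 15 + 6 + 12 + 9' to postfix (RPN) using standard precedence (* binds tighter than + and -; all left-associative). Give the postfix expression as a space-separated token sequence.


Applying the shunting-yard algorithm:
  Operand 17 -> output
  Push '-' onto operator stack -> op-stack: [-]
  Operand 15 -> output
  See '+' (prec 1); top '-' (prec 1) >= it -> pop '-' to output
  Push '+' onto operator stack -> op-stack: [+]
  Operand 6 -> output
  See '+' (prec 1); top '+' (prec 1) >= it -> pop '+' to output
  Push '+' onto operator stack -> op-stack: [+]
  Operand 12 -> output
  See '+' (prec 1); top '+' (prec 1) >= it -> pop '+' to output
  Push '+' onto operator stack -> op-stack: [+]
  Operand 9 -> output
  End of input: pop '+' to output
Postfix result: 17 15 - 6 + 12 + 9 +

17 15 - 6 + 12 + 9 +


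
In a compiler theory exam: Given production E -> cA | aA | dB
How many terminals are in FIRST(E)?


Production: E -> cA | aA | dB
Examining each alternative for leading terminals:
  E -> cA : first terminal = 'c'
  E -> aA : first terminal = 'a'
  E -> dB : first terminal = 'd'
FIRST(E) = {a, c, d}
Count: 3

3


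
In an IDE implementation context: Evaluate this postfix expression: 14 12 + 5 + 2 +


Processing tokens left to right:
Push 14, Push 12
Pop 14 and 12, compute 14 + 12 = 26, push 26
Push 5
Pop 26 and 5, compute 26 + 5 = 31, push 31
Push 2
Pop 31 and 2, compute 31 + 2 = 33, push 33
Stack result: 33

33


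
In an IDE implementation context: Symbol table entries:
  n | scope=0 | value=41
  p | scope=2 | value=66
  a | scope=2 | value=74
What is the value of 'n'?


Searching symbol table for 'n':
  n | scope=0 | value=41 <- MATCH
  p | scope=2 | value=66
  a | scope=2 | value=74
Found 'n' at scope 0 with value 41

41


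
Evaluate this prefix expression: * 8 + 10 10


Parsing prefix expression: * 8 + 10 10
Step 1: Innermost operation '+ 10 10'
  10 + 10 = 20
Step 2: Outer operation '* 8 [20]'
  8 * 20 = 160

160


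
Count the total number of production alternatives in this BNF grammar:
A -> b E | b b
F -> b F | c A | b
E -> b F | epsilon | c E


Counting alternatives per rule:
  A: 2 alternative(s)
  F: 3 alternative(s)
  E: 3 alternative(s)
Sum: 2 + 3 + 3 = 8

8


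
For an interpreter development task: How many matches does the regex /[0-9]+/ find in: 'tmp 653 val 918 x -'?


Pattern: /[0-9]+/ (int literals)
Input: 'tmp 653 val 918 x -'
Scanning for matches:
  Match 1: '653'
  Match 2: '918'
Total matches: 2

2


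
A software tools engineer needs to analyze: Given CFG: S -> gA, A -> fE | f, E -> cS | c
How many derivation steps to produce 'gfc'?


Grammar: S -> gA, A -> fE | f, E -> cS | c
Deriving 'gfc':
Step 1: S -> gA => gA
Step 2: A -> fE => gfE
Step 3: E -> c => gfc
Total derivation steps: 3

3


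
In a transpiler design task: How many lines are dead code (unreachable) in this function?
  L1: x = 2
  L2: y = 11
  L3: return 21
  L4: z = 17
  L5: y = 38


Analyzing control flow:
  L1: reachable (before return)
  L2: reachable (before return)
  L3: reachable (return statement)
  L4: DEAD (after return at L3)
  L5: DEAD (after return at L3)
Return at L3, total lines = 5
Dead lines: L4 through L5
Count: 2

2


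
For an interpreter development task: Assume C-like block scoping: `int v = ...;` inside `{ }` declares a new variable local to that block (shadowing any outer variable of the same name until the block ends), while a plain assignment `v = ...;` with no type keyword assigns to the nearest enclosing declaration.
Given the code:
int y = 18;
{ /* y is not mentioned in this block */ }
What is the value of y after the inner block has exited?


Analyzing scoping rules:
Outer scope: declares y = 18
Inner block: y is neither redeclared nor assigned -> unchanged
After the block -> 18
Result: 18

18


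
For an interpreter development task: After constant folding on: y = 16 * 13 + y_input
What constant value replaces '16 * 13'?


Identifying constant sub-expression:
  Original: y = 16 * 13 + y_input
  16 and 13 are both compile-time constants
  Evaluating: 16 * 13 = 208
  After folding: y = 208 + y_input

208


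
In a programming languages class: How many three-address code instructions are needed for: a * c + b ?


Expression: a * c + b
Generating three-address code (respecting * over +/- precedence):
  Instruction 1: t1 = a * c
  Instruction 2: t2 = t1 + b
Total instructions: 2

2


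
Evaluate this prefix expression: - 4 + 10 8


Parsing prefix expression: - 4 + 10 8
Step 1: Innermost operation '+ 10 8'
  10 + 8 = 18
Step 2: Outer operation '- 4 [18]'
  4 - 18 = -14

-14


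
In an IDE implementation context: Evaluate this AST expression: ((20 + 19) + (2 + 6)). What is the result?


Expression: ((20 + 19) + (2 + 6))
Evaluating step by step:
  20 + 19 = 39
  2 + 6 = 8
  39 + 8 = 47
Result: 47

47


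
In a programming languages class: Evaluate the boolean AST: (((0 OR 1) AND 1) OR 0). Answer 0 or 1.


Step 1: Evaluate inner node
  0 OR 1 = 1
Step 2: Evaluate next node
  1 AND 1 = 1
Step 3: Evaluate root node
  1 OR 0 = 1

1


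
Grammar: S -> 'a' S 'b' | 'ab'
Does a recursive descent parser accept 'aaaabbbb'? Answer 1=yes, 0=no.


Grammar accepts strings of the form a^n b^n (n >= 1)
Word: 'aaaabbbb'
Counting: 4 a's and 4 b's
Check: 4 == 4? Yes
Derivation (S -> aSb applied 3 time(s), then S -> ab): S => aSb => aaSbb => aaaSbbb => aaaabbbb
Accepted

1


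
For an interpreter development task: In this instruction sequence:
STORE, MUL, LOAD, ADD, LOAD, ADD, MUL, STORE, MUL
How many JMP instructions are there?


Scanning instruction sequence for JMP:
  Position 1: STORE
  Position 2: MUL
  Position 3: LOAD
  Position 4: ADD
  Position 5: LOAD
  Position 6: ADD
  Position 7: MUL
  Position 8: STORE
  Position 9: MUL
Matches at positions: []
Total JMP count: 0

0


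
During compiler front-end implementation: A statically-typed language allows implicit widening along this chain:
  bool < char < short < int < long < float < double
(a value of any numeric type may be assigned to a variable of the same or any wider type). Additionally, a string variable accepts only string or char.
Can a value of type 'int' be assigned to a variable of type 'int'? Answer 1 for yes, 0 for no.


Target variable type: int
Source value type: int
Numeric ranks: int=3, int=3
Widening allowed iff rank(source) <= rank(target): 3 <= 3? Yes
Result: 1

1


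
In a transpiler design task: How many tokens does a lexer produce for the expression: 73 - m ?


Scanning '73 - m'
Token 1: '73' -> integer_literal
Token 2: '-' -> operator
Token 3: 'm' -> identifier
Total tokens: 3

3


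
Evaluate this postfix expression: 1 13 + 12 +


Processing tokens left to right:
Push 1, Push 13
Pop 1 and 13, compute 1 + 13 = 14, push 14
Push 12
Pop 14 and 12, compute 14 + 12 = 26, push 26
Stack result: 26

26


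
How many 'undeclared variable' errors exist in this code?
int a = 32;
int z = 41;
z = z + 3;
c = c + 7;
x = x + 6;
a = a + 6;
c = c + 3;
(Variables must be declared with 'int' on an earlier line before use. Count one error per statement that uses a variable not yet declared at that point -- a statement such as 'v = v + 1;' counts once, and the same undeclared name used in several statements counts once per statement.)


Scanning code line by line:
  Line 1: declare 'a' -> declared = ['a']
  Line 2: declare 'z' -> declared = ['a', 'z']
  Line 3: use 'z' -> OK (declared)
  Line 4: use 'c' -> ERROR (undeclared)
  Line 5: use 'x' -> ERROR (undeclared)
  Line 6: use 'a' -> OK (declared)
  Line 7: use 'c' -> ERROR (undeclared)
Total undeclared variable errors: 3

3


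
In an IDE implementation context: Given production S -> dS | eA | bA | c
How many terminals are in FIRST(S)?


Production: S -> dS | eA | bA | c
Examining each alternative for leading terminals:
  S -> dS : first terminal = 'd'
  S -> eA : first terminal = 'e'
  S -> bA : first terminal = 'b'
  S -> c : first terminal = 'c'
FIRST(S) = {b, c, d, e}
Count: 4

4


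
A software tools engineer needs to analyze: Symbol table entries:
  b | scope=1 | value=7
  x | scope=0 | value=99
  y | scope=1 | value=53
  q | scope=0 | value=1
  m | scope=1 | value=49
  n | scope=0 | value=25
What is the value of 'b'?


Searching symbol table for 'b':
  b | scope=1 | value=7 <- MATCH
  x | scope=0 | value=99
  y | scope=1 | value=53
  q | scope=0 | value=1
  m | scope=1 | value=49
  n | scope=0 | value=25
Found 'b' at scope 1 with value 7

7


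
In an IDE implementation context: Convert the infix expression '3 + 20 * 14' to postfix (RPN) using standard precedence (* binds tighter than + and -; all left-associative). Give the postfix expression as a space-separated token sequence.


Applying the shunting-yard algorithm:
  Operand 3 -> output
  Push '+' onto operator stack -> op-stack: [+]
  Operand 20 -> output
  Push '*' onto operator stack -> op-stack: [+, *]
  Operand 14 -> output
  End of input: pop '*' to output
  End of input: pop '+' to output
Postfix result: 3 20 14 * +

3 20 14 * +


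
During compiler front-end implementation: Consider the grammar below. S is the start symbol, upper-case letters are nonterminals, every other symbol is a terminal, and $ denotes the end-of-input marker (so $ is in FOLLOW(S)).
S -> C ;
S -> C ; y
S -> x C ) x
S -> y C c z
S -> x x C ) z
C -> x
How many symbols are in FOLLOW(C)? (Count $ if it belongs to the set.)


S is the start symbol and does not occur in any rule body, so FOLLOW(S) = {$}.
Examining every occurrence of C in a rule body:
  S -> C ; : C is followed by terminal ';' -> add ';'
  S -> C ; y : C is followed by terminal ';' -> add ';' (already in the set)
  S -> x C ) x : C is followed by terminal ')' -> add ')'
  S -> y C c z : C is followed by terminal 'c' -> add 'c'
  S -> x x C ) z : C is followed by terminal ')' -> add ')' (already in the set)
  C -> x : C does not occur in the body -> contributes nothing
FOLLOW(C) = {), ;, c}
Count: 3

3


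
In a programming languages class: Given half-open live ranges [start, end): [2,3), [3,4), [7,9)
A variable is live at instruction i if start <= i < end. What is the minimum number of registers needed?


Live ranges:
  Var0: [2, 3)
  Var1: [3, 4)
  Var2: [7, 9)
Sweep-line events (position, delta, active):
  pos=2 start -> active=1
  pos=3 end -> active=0
  pos=3 start -> active=1
  pos=4 end -> active=0
  pos=7 start -> active=1
  pos=9 end -> active=0
Maximum simultaneous active: 1
Minimum registers needed: 1

1


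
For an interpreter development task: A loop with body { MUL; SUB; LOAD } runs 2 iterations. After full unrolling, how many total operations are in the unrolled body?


Loop body operations: MUL, SUB, LOAD (3 ops per iteration)
Unrolling 2 iterations:
  Iteration 1: MUL, SUB, LOAD (3 ops)
  Iteration 2: MUL, SUB, LOAD (3 ops)
Total: 2 iterations * 3 ops/iter = 6 operations

6


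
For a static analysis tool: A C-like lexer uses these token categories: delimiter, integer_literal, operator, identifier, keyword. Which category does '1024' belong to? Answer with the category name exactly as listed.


Token: '1024'
Checking categories:
  identifier: no
  integer_literal: YES
  operator: no
  keyword: no
  delimiter: no
Category: integer_literal

integer_literal


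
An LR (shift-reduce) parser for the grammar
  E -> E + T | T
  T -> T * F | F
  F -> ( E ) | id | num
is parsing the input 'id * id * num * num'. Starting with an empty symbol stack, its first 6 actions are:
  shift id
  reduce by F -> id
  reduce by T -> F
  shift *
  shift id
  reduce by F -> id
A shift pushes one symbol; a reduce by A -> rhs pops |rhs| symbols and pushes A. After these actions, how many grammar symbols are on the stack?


Tracking the symbol stack through each action:
  Action 1: shift 'id' : push -> stack = [id] (size 1)
  Action 2: reduce by F -> id : pop 1, push F -> stack = [F] (size 1)
  Action 3: reduce by T -> F : pop 1, push T -> stack = [T] (size 1)
  Action 4: shift '*' : push -> stack = [T, *] (size 2)
  Action 5: shift 'id' : push -> stack = [T, *, id] (size 3)
  Action 6: reduce by F -> id : pop 1, push F -> stack = [T, *, F] (size 3)
Final stack size: 3

3


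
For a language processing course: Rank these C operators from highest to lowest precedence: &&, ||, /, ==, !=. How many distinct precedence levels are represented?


Looking up precedence for each operator:
  && -> precedence 2
  || -> precedence 1
  / -> precedence 6
  == -> precedence 3
  != -> precedence 3
Sorted highest to lowest: /, ==, !=, &&, ||
Distinct precedence values: [6, 3, 2, 1]
Number of distinct levels: 4

4


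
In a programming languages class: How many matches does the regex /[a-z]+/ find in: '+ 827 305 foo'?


Pattern: /[a-z]+/ (identifiers)
Input: '+ 827 305 foo'
Scanning for matches:
  Match 1: 'foo'
Total matches: 1

1


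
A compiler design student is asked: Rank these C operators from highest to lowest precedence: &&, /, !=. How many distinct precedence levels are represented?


Looking up precedence for each operator:
  && -> precedence 2
  / -> precedence 6
  != -> precedence 3
Sorted highest to lowest: /, !=, &&
Distinct precedence values: [6, 3, 2]
Number of distinct levels: 3

3


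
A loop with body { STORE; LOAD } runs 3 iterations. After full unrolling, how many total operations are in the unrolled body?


Loop body operations: STORE, LOAD (2 ops per iteration)
Unrolling 3 iterations:
  Iteration 1: STORE, LOAD (2 ops)
  Iteration 2: STORE, LOAD (2 ops)
  Iteration 3: STORE, LOAD (2 ops)
Total: 3 iterations * 2 ops/iter = 6 operations

6


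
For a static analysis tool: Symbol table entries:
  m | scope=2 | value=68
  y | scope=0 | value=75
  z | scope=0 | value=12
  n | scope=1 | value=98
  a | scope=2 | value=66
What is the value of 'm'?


Searching symbol table for 'm':
  m | scope=2 | value=68 <- MATCH
  y | scope=0 | value=75
  z | scope=0 | value=12
  n | scope=1 | value=98
  a | scope=2 | value=66
Found 'm' at scope 2 with value 68

68


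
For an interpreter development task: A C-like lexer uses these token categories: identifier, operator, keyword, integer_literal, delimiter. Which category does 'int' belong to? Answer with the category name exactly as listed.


Token: 'int'
Checking categories:
  identifier: no
  integer_literal: no
  operator: no
  keyword: YES
  delimiter: no
Category: keyword

keyword


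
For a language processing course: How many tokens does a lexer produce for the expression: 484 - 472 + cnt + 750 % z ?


Scanning '484 - 472 + cnt + 750 % z'
Token 1: '484' -> integer_literal
Token 2: '-' -> operator
Token 3: '472' -> integer_literal
Token 4: '+' -> operator
Token 5: 'cnt' -> identifier
Token 6: '+' -> operator
Token 7: '750' -> integer_literal
Token 8: '%' -> operator
Token 9: 'z' -> identifier
Total tokens: 9

9


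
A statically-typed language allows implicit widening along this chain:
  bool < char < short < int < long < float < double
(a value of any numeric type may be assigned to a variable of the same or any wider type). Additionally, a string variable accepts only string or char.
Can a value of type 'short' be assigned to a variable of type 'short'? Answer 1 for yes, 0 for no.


Target variable type: short
Source value type: short
Numeric ranks: short=2, short=2
Widening allowed iff rank(source) <= rank(target): 2 <= 2? Yes
Result: 1

1


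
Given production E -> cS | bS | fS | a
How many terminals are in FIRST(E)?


Production: E -> cS | bS | fS | a
Examining each alternative for leading terminals:
  E -> cS : first terminal = 'c'
  E -> bS : first terminal = 'b'
  E -> fS : first terminal = 'f'
  E -> a : first terminal = 'a'
FIRST(E) = {a, b, c, f}
Count: 4

4


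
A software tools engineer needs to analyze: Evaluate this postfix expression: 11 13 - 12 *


Processing tokens left to right:
Push 11, Push 13
Pop 11 and 13, compute 11 - 13 = -2, push -2
Push 12
Pop -2 and 12, compute -2 * 12 = -24, push -24
Stack result: -24

-24


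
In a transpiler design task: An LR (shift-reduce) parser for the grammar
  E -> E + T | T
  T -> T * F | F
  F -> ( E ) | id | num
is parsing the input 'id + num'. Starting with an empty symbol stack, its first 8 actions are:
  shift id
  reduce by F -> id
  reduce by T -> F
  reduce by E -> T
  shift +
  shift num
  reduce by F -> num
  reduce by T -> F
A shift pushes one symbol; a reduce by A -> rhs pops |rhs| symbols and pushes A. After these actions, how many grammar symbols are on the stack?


Tracking the symbol stack through each action:
  Action 1: shift 'id' : push -> stack = [id] (size 1)
  Action 2: reduce by F -> id : pop 1, push F -> stack = [F] (size 1)
  Action 3: reduce by T -> F : pop 1, push T -> stack = [T] (size 1)
  Action 4: reduce by E -> T : pop 1, push E -> stack = [E] (size 1)
  Action 5: shift '+' : push -> stack = [E, +] (size 2)
  Action 6: shift 'num' : push -> stack = [E, +, num] (size 3)
  Action 7: reduce by F -> num : pop 1, push F -> stack = [E, +, F] (size 3)
  Action 8: reduce by T -> F : pop 1, push T -> stack = [E, +, T] (size 3)
Final stack size: 3

3


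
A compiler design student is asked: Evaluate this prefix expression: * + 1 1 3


Parsing prefix expression: * + 1 1 3
Step 1: Innermost operation '+ 1 1'
  1 + 1 = 2
Step 2: Outer operation '* [2] 3'
  2 * 3 = 6

6


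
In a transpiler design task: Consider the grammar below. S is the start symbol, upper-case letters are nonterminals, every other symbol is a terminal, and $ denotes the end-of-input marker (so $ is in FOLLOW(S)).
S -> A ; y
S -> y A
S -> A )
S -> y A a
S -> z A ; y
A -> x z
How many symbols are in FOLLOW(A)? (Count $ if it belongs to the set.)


S is the start symbol and does not occur in any rule body, so FOLLOW(S) = {$}.
Examining every occurrence of A in a rule body:
  S -> A ; y : A is followed by terminal ';' -> add ';'
  S -> y A : A is at the right end -> add FOLLOW(S) = {$}
  S -> A ) : A is followed by terminal ')' -> add ')'
  S -> y A a : A is followed by terminal 'a' -> add 'a'
  S -> z A ; y : A is followed by terminal ';' -> add ';' (already in the set)
  A -> x z : A does not occur in the body -> contributes nothing
FOLLOW(A) = {), ;, a, $}
Count: 4

4


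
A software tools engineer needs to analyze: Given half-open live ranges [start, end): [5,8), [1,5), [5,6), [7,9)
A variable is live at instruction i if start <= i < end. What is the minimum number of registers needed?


Live ranges:
  Var0: [5, 8)
  Var1: [1, 5)
  Var2: [5, 6)
  Var3: [7, 9)
Sweep-line events (position, delta, active):
  pos=1 start -> active=1
  pos=5 end -> active=0
  pos=5 start -> active=1
  pos=5 start -> active=2
  pos=6 end -> active=1
  pos=7 start -> active=2
  pos=8 end -> active=1
  pos=9 end -> active=0
Maximum simultaneous active: 2
Minimum registers needed: 2

2


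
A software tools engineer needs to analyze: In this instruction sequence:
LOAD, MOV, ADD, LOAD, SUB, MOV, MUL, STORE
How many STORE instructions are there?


Scanning instruction sequence for STORE:
  Position 1: LOAD
  Position 2: MOV
  Position 3: ADD
  Position 4: LOAD
  Position 5: SUB
  Position 6: MOV
  Position 7: MUL
  Position 8: STORE <- MATCH
Matches at positions: [8]
Total STORE count: 1

1


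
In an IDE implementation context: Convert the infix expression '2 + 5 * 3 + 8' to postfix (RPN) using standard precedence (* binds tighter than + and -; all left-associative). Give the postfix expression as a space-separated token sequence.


Applying the shunting-yard algorithm:
  Operand 2 -> output
  Push '+' onto operator stack -> op-stack: [+]
  Operand 5 -> output
  Push '*' onto operator stack -> op-stack: [+, *]
  Operand 3 -> output
  See '+' (prec 1); top '*' (prec 2) >= it -> pop '*' to output
  See '+' (prec 1); top '+' (prec 1) >= it -> pop '+' to output
  Push '+' onto operator stack -> op-stack: [+]
  Operand 8 -> output
  End of input: pop '+' to output
Postfix result: 2 5 3 * + 8 +

2 5 3 * + 8 +


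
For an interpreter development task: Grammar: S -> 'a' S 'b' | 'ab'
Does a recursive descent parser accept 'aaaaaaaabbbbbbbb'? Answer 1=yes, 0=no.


Grammar accepts strings of the form a^n b^n (n >= 1)
Word: 'aaaaaaaabbbbbbbb'
Counting: 8 a's and 8 b's
Check: 8 == 8? Yes
Derivation (S -> aSb applied 7 time(s), then S -> ab): S => aSb => aaSbb => aaaSbbb => aaaaSbbbb => aaaaaSbbbbb => aaaaaaSbbbbbb => aaaaaaaSbbbbbbb => aaaaaaaabbbbbbbb
Accepted

1


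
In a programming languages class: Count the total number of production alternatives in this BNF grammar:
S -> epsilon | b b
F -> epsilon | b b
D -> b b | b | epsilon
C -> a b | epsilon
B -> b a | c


Counting alternatives per rule:
  S: 2 alternative(s)
  F: 2 alternative(s)
  D: 3 alternative(s)
  C: 2 alternative(s)
  B: 2 alternative(s)
Sum: 2 + 2 + 3 + 2 + 2 = 11

11


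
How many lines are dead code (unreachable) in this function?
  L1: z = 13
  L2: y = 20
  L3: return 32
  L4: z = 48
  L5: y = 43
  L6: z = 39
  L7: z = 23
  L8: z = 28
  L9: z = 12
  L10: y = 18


Analyzing control flow:
  L1: reachable (before return)
  L2: reachable (before return)
  L3: reachable (return statement)
  L4: DEAD (after return at L3)
  L5: DEAD (after return at L3)
  L6: DEAD (after return at L3)
  L7: DEAD (after return at L3)
  L8: DEAD (after return at L3)
  L9: DEAD (after return at L3)
  L10: DEAD (after return at L3)
Return at L3, total lines = 10
Dead lines: L4 through L10
Count: 7

7


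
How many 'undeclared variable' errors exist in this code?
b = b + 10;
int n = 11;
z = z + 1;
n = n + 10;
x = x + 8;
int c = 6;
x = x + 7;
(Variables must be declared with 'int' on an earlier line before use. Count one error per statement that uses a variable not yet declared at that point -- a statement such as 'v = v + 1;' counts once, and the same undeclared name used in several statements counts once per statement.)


Scanning code line by line:
  Line 1: use 'b' -> ERROR (undeclared)
  Line 2: declare 'n' -> declared = ['n']
  Line 3: use 'z' -> ERROR (undeclared)
  Line 4: use 'n' -> OK (declared)
  Line 5: use 'x' -> ERROR (undeclared)
  Line 6: declare 'c' -> declared = ['c', 'n']
  Line 7: use 'x' -> ERROR (undeclared)
Total undeclared variable errors: 4

4


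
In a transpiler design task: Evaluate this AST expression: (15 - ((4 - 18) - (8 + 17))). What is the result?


Expression: (15 - ((4 - 18) - (8 + 17)))
Evaluating step by step:
  4 - 18 = -14
  8 + 17 = 25
  -14 - 25 = -39
  15 - -39 = 54
Result: 54

54


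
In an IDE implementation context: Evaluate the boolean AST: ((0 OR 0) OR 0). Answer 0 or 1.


Step 1: Evaluate inner node
  0 OR 0 = 0
Step 2: Evaluate root node
  0 OR 0 = 0

0


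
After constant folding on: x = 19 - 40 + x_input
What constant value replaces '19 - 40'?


Identifying constant sub-expression:
  Original: x = 19 - 40 + x_input
  19 and 40 are both compile-time constants
  Evaluating: 19 - 40 = -21
  After folding: x = -21 + x_input

-21


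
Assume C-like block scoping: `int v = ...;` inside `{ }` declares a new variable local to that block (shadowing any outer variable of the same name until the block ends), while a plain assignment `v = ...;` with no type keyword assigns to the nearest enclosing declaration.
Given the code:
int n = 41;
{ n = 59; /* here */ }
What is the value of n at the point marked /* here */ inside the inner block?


Analyzing scoping rules:
Outer scope: declares n = 41
Inner block: 'n = 59;' has no type keyword, so it is an assignment to the outer n (no shadowing)
Inside the block, after the assignment -> 59
Result: 59

59


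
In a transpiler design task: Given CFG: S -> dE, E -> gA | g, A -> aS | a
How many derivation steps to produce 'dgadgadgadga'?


Grammar: S -> dE, E -> gA | g, A -> aS | a
Deriving 'dgadgadgadga':
Step 1: S -> dE => dE
Step 2: E -> gA => dgA
Step 3: A -> aS => dgaS
Step 4: S -> dE => dgadE
Step 5: E -> gA => dgadgA
Step 6: A -> aS => dgadgaS
Step 7: S -> dE => dgadgadE
Step 8: E -> gA => dgadgadgA
Step 9: A -> aS => dgadgadgaS
Step 10: S -> dE => dgadgadgadE
Step 11: E -> gA => dgadgadgadgA
Step 12: A -> a => dgadgadgadga
Total derivation steps: 12

12


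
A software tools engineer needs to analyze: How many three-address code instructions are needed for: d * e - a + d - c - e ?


Expression: d * e - a + d - c - e
Generating three-address code (respecting * over +/- precedence):
  Instruction 1: t1 = d * e
  Instruction 2: t2 = t1 - a
  Instruction 3: t3 = t2 + d
  Instruction 4: t4 = t3 - c
  Instruction 5: t5 = t4 - e
Total instructions: 5

5


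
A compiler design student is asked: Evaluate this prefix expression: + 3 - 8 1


Parsing prefix expression: + 3 - 8 1
Step 1: Innermost operation '- 8 1'
  8 - 1 = 7
Step 2: Outer operation '+ 3 [7]'
  3 + 7 = 10

10


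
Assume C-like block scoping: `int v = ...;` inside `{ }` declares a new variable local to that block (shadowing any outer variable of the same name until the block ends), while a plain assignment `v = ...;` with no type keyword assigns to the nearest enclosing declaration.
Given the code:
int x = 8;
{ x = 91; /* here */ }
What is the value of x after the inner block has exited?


Analyzing scoping rules:
Outer scope: declares x = 8
Inner block: 'x = 91;' has no type keyword, so it is an assignment to the outer x (no shadowing)
The assignment changed the outer variable itself, so the new value persists after the block -> 91
Result: 91

91


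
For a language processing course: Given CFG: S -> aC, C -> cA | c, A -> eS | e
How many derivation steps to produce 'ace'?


Grammar: S -> aC, C -> cA | c, A -> eS | e
Deriving 'ace':
Step 1: S -> aC => aC
Step 2: C -> cA => acA
Step 3: A -> e => ace
Total derivation steps: 3

3


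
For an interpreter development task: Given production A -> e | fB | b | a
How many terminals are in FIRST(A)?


Production: A -> e | fB | b | a
Examining each alternative for leading terminals:
  A -> e : first terminal = 'e'
  A -> fB : first terminal = 'f'
  A -> b : first terminal = 'b'
  A -> a : first terminal = 'a'
FIRST(A) = {a, b, e, f}
Count: 4

4


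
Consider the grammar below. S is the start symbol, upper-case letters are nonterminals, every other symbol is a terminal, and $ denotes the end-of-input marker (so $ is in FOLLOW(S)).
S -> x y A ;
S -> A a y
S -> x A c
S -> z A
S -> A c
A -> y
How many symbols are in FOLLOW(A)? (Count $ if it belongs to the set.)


S is the start symbol and does not occur in any rule body, so FOLLOW(S) = {$}.
Examining every occurrence of A in a rule body:
  S -> x y A ; : A is followed by terminal ';' -> add ';'
  S -> A a y : A is followed by terminal 'a' -> add 'a'
  S -> x A c : A is followed by terminal 'c' -> add 'c'
  S -> z A : A is at the right end -> add FOLLOW(S) = {$}
  S -> A c : A is followed by terminal 'c' -> add 'c' (already in the set)
  A -> y : A does not occur in the body -> contributes nothing
FOLLOW(A) = {;, a, c, $}
Count: 4

4


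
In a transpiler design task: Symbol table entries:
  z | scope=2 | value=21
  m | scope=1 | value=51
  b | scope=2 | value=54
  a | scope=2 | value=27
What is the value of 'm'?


Searching symbol table for 'm':
  z | scope=2 | value=21
  m | scope=1 | value=51 <- MATCH
  b | scope=2 | value=54
  a | scope=2 | value=27
Found 'm' at scope 1 with value 51

51


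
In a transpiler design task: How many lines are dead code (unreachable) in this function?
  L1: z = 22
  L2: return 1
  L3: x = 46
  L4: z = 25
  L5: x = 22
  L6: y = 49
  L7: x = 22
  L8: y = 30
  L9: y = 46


Analyzing control flow:
  L1: reachable (before return)
  L2: reachable (return statement)
  L3: DEAD (after return at L2)
  L4: DEAD (after return at L2)
  L5: DEAD (after return at L2)
  L6: DEAD (after return at L2)
  L7: DEAD (after return at L2)
  L8: DEAD (after return at L2)
  L9: DEAD (after return at L2)
Return at L2, total lines = 9
Dead lines: L3 through L9
Count: 7

7


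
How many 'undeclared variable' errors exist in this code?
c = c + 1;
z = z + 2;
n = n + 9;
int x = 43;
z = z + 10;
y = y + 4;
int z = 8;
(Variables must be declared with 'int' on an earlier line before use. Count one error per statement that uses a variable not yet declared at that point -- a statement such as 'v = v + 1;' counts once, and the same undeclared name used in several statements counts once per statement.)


Scanning code line by line:
  Line 1: use 'c' -> ERROR (undeclared)
  Line 2: use 'z' -> ERROR (undeclared)
  Line 3: use 'n' -> ERROR (undeclared)
  Line 4: declare 'x' -> declared = ['x']
  Line 5: use 'z' -> ERROR (undeclared)
  Line 6: use 'y' -> ERROR (undeclared)
  Line 7: declare 'z' -> declared = ['x', 'z']
Total undeclared variable errors: 5

5


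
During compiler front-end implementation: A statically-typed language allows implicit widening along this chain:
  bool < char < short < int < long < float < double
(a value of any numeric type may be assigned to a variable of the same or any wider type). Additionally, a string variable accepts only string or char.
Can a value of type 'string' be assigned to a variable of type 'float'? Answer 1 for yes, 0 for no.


Target variable type: float
Source value type: string
Rule: string cannot widen to any numeric type
Result: 0

0


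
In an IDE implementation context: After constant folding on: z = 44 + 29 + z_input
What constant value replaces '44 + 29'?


Identifying constant sub-expression:
  Original: z = 44 + 29 + z_input
  44 and 29 are both compile-time constants
  Evaluating: 44 + 29 = 73
  After folding: z = 73 + z_input

73


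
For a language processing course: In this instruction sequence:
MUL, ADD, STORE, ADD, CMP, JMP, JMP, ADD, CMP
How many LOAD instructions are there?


Scanning instruction sequence for LOAD:
  Position 1: MUL
  Position 2: ADD
  Position 3: STORE
  Position 4: ADD
  Position 5: CMP
  Position 6: JMP
  Position 7: JMP
  Position 8: ADD
  Position 9: CMP
Matches at positions: []
Total LOAD count: 0

0


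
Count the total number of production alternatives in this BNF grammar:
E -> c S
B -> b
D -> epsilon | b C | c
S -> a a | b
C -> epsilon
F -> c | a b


Counting alternatives per rule:
  E: 1 alternative(s)
  B: 1 alternative(s)
  D: 3 alternative(s)
  S: 2 alternative(s)
  C: 1 alternative(s)
  F: 2 alternative(s)
Sum: 1 + 1 + 3 + 2 + 1 + 2 = 10

10
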